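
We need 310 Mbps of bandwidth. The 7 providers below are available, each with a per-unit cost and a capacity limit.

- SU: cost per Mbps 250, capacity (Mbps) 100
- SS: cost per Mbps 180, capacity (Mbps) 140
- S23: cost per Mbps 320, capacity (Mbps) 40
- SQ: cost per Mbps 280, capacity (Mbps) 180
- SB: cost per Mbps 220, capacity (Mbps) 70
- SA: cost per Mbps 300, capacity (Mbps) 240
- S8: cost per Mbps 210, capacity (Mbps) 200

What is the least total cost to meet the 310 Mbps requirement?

Cheapest first:
Take 140 from SS at 180 → need 170 more.
S8 (210): take the remaining 170 → done.
SB, SU, SQ, SA, S23: unused.
Cost = 140×180 + 170×210 = 60900.

60900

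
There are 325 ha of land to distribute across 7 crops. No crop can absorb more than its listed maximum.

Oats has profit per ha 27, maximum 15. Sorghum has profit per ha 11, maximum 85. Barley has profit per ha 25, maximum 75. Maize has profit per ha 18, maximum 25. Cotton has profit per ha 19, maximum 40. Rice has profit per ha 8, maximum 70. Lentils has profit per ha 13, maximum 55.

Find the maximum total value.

5380

Highest profit per ha first: Oats 27 > Barley 25 > Cotton 19 > Maize 18 > Lentils 13 > Sorghum 11 > Rice 8.
Oats takes 15 to reach its cap of 15 ; 310 left.
Barley: +75 to 75 (cap) ; 235 left.
Cotton takes 40 to reach its cap of 40 ; 195 left.
Maize: +25 to 25 (cap) ; 170 left.
Give Lentils 55 to hit its cap of 55 ; 115 left.
Give Sorghum 85 to hit its cap of 85 ; 30 left.
Only 30 left; Rice takes them to reach 30.
Total = 27×15 + 11×85 + 25×75 + 18×25 + 19×40 + 8×30 + 13×55 = 5380.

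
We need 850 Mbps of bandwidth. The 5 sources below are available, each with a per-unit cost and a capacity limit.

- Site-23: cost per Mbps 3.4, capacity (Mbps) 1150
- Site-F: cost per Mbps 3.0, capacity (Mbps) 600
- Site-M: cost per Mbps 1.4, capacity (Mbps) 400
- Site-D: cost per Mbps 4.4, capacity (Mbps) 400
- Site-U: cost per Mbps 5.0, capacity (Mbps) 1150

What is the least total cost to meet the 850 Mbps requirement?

1910

Use sources in increasing cost order.
Site-M (1.4): use full 400 — 450 Mbps to go.
Site-F (3.0): take the remaining 450 — done.
Site-23, Site-D, Site-U: unused.
Cost = 400×1.4 + 450×3.0 = 1910.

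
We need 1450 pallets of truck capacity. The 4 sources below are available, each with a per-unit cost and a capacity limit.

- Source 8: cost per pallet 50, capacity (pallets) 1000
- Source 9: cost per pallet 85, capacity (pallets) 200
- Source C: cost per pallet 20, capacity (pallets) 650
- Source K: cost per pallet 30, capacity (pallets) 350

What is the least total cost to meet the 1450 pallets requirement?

46000

Use sources in increasing cost order.
Source C at 20: take all 650 pallets — 800 still needed.
Source K at 30: take all 350 pallets — 450 still needed.
Source 8 (50): take the remaining 450 — done.
Source 9: unused.
Cost = 650×20 + 350×30 + 450×50 = 46000.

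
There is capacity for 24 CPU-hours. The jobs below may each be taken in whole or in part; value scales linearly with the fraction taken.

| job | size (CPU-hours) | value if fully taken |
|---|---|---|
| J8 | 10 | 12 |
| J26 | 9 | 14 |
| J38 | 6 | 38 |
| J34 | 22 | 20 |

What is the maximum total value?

62.8

Rank by value-to-size ratio: J38 38/6≈6.33, J26 14/9≈1.56, J8 12/10≈1.2, J34 20/22≈0.909.
Take all of J38 (6 CPU-hours, value 38) → 18 CPU-hours left.
Take all of J26 (9 CPU-hours, value 14) → 9 CPU-hours left.
9 CPU-hours left: a 9/10 share of J8 gives 12×9/10 = 10.8.
Total value = 62.8.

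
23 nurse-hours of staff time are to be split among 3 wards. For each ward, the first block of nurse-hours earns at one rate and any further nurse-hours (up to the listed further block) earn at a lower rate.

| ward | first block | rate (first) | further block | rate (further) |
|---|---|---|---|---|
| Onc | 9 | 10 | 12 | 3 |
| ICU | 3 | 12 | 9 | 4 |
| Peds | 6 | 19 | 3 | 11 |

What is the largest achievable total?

281

Rank every tier by rate: Peds/first 19 > ICU/first 12 > Peds/second 11 > Onc/first 10 > ICU/second 4 > Onc/second 3.
Fill Peds first block (6 at 19) → 17 left.
ICU/first (12): +3 → 14 left.
Peds/second (11): +3 → 11 left.
Onc/first (10): +9 → 2 left.
ICU second at 4: only 2 left, fill 2.
Total = 19×6 + 12×3 + 11×3 + 10×9 + 4×2 = 281.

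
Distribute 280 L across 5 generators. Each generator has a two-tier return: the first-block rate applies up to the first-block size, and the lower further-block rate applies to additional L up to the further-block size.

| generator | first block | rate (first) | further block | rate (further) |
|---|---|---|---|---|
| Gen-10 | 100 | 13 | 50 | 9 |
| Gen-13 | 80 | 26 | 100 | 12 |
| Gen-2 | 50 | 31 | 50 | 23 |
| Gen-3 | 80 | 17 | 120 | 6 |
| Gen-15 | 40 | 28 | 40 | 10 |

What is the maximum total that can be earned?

6920

Rank every tier by rate: Gen-2/T1 31 > Gen-15/T1 28 > Gen-13/T1 26 > Gen-2/T2 23 > Gen-3/T1 17 > Gen-10/T1 13 > Gen-13/T2 12 > Gen-15/T2 10 > Gen-10/T2 9 > Gen-3/T2 6.
Gen-2 T1 at 31: fill all 50 — 230 left.
Fill Gen-15 T1 block (40 at 28) — 190 left.
Gen-13/T1 (26): +80 — 110 left.
Gen-2 T2 at 23: fill all 50 — 60 left.
Gen-3/T1: +60 of 80 at 17; pool empty.
Total = 31×50 + 28×40 + 26×80 + 23×50 + 17×60 = 6920.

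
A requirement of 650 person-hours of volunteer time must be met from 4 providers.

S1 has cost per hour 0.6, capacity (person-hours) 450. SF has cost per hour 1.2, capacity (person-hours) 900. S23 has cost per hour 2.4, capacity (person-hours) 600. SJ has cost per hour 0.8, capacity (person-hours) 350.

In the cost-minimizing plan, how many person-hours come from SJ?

200

Cheapest first:
Take 450 from S1 at 0.6 — need 200 more.
Take 200 from SJ at 0.8 to finish.
SF, S23: unused.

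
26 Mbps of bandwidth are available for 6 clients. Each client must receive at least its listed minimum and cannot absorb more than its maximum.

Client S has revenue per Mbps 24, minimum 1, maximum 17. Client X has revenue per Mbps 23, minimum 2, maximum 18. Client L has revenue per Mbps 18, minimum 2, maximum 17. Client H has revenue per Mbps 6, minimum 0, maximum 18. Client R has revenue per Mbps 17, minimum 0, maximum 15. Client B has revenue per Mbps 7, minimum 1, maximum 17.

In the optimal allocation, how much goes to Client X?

6

Meeting every minimum uses 1+2+2+0+0+1 = 6 Mbps, leaving 20.
Rank by revenue per Mbps: Client S 24 > Client X 23 > Client L 18 > Client R 17 > Client B 7 > Client H 6.
Client S takes 16 more to reach its cap of 17 — 4 left.
Only 4 left; Client X takes them to reach 6.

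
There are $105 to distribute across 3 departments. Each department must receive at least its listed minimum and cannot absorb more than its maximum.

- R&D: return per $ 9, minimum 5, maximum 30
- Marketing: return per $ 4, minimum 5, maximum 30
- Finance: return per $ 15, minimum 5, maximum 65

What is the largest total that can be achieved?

Meeting every minimum uses 5+5+5 = 15 $, leaving 90.
Rank by return per $: Finance 15 > R&D 9 > Marketing 4.
Finance: +60 to 65 (cap) — 30 left.
R&D: +25 to 30 (cap) — 5 left.
Marketing has room for 25 more but only 5 remain, so it gets 10.
Total = 9×30 + 4×10 + 15×65 = 1285.

1285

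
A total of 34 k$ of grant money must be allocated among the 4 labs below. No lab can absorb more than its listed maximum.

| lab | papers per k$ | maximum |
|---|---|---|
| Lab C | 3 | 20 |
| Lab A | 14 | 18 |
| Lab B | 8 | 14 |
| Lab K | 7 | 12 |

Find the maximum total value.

378

Highest papers per k$ first: Lab A 14 > Lab B 8 > Lab K 7 > Lab C 3.
Lab A takes 18 to reach its cap of 18 ; 16 left.
Give Lab B 14 to hit its cap of 14 ; 2 left.
Lab K: +2 (room for 12) → 2. Pool exhausted.
Total = 14×18 + 8×14 + 7×2 = 378.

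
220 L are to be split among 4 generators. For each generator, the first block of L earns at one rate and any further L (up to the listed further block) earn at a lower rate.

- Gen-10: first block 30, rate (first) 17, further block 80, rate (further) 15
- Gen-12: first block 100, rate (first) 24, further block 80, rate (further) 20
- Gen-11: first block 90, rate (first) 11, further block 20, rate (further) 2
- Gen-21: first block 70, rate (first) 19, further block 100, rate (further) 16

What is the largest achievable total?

Order all 8 blocks by rate: Gen-12/T1 24 > Gen-12/T2 20 > Gen-21/T1 19 > Gen-10/T1 17 > Gen-21/T2 16 > Gen-10/T2 15 > Gen-11/T1 11 > Gen-11/T2 2.
Fill Gen-12 T1 block (100 at 24) — 120 left.
Fill Gen-12 T2 block (80 at 20) — 40 left.
Gen-21 T1 at 19: only 40 left, fill 40.
Total = 24×100 + 20×80 + 19×40 = 4760.

4760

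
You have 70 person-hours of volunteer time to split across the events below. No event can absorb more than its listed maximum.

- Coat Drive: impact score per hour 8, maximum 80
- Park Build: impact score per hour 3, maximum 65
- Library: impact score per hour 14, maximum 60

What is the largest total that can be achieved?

Order the events by impact score per hour: Library 14 > Coat Drive 8 > Park Build 3.
Give Library 60 to hit its cap of 60 → 10 left.
Only 10 left; Coat Drive takes them to reach 10.
Total = 8×10 + 14×60 = 920.

920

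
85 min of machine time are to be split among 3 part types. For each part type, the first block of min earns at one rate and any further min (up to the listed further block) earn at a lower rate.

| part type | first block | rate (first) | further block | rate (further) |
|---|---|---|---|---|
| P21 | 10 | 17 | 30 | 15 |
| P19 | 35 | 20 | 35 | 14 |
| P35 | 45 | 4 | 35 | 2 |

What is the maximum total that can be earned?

1460

Rank every tier by rate: P19/tier1 20 > P21/tier1 17 > P21/tier2 15 > P19/tier2 14 > P35/tier1 4 > P35/tier2 2.
Fill P19 tier1 block (35 at 20) ; 50 left.
P21/tier1 (17): +10 ; 40 left.
P21/tier2 (15): +30 ; 10 left.
P19 tier2 at 14: only 10 left, fill 10.
Total = 20×35 + 17×10 + 15×30 + 14×10 = 1460.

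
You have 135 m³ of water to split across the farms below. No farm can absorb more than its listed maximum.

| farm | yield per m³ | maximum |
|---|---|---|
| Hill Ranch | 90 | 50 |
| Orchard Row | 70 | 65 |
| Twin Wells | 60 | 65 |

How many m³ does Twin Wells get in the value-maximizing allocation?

20

Order the farms by yield per m³: Hill Ranch 90 > Orchard Row 70 > Twin Wells 60.
Hill Ranch: +50 to 50 (cap) ; 85 left.
Orchard Row takes 65 to reach its cap of 65 ; 20 left.
Twin Wells: +20 (room for 65) → 20. Pool exhausted.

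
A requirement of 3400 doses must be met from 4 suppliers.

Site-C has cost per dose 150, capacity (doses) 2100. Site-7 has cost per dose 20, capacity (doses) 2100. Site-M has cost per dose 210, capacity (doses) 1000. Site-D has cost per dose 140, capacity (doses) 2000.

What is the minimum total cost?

Use suppliers in increasing cost order.
Take 2100 from Site-7 at 20 — need 1300 more.
Take 1300 from Site-D at 140 to finish.
Site-C, Site-M: unused.
Cost = 2100×20 + 1300×140 = 224000.

224000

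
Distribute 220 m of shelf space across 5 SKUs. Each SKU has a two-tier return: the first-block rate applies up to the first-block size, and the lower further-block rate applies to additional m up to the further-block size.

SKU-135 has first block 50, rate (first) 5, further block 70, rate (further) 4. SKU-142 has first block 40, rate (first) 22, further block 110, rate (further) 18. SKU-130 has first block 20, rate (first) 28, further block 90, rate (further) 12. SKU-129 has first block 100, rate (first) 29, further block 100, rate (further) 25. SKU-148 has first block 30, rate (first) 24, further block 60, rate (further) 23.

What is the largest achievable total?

Order all 10 blocks by rate: SKU-129/first 29 > SKU-130/first 28 > SKU-129/second 25 > SKU-148/first 24 > SKU-148/second 23 > SKU-142/first 22 > SKU-142/second 18 > SKU-130/second 12 > SKU-135/first 5 > SKU-135/second 4.
SKU-129 first at 29: fill all 100 — 120 left.
SKU-130 first at 28: fill all 20 — 100 left.
Fill SKU-129 second block (100 at 25) — 0 left.
Total = 29×100 + 28×20 + 25×100 = 5960.

5960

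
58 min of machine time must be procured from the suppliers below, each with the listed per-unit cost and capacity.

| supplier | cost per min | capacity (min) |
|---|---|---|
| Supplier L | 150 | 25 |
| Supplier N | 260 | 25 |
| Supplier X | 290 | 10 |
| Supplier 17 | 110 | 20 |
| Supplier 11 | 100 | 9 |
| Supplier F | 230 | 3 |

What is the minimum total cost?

Use suppliers in increasing cost order.
Supplier 11 at 100: take all 9 min — 49 still needed.
Supplier 17 at 110: take all 20 min — 29 still needed.
Take 25 from Supplier L at 150 — need 4 more.
Take 3 from Supplier F at 230 — need 1 more.
Supplier N (260): take the remaining 1 — done.
Supplier X: unused.
Cost = 9×100 + 20×110 + 25×150 + 3×230 + 1×260 = 7800.

7800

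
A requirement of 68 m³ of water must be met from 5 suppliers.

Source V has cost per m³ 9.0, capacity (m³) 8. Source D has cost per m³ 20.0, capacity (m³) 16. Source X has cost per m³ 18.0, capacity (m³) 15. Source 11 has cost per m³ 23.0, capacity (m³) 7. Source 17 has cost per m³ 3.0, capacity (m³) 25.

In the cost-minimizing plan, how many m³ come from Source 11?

Use suppliers in increasing cost order.
Source 17 at 3.0: take all 25 m³ — 43 still needed.
Source V at 9.0: take all 8 m³ — 35 still needed.
Source X at 18.0: take all 15 m³ — 20 still needed.
Source D at 20.0: take all 16 m³ — 4 still needed.
Source 11 (23.0): take the remaining 4 — done.

4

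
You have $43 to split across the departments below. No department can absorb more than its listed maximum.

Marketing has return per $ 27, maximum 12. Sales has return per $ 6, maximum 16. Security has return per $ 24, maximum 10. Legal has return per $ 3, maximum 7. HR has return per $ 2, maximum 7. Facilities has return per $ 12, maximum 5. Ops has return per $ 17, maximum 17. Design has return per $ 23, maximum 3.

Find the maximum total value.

Highest return per $ first: Marketing 27 > Security 24 > Design 23 > Ops 17 > Facilities 12 > Sales 6 > Legal 3 > HR 2.
Marketing: +12 to 12 (cap) → 31 left.
Security takes 10 to reach its cap of 10 → 21 left.
Design takes 3 to reach its cap of 3 → 18 left.
Give Ops 17 to hit its cap of 17 → 1 left.
Facilities has room for 5 but only 1 remain, so it gets 1.
Total = 27×12 + 24×10 + 12×1 + 17×17 + 23×3 = 934.

934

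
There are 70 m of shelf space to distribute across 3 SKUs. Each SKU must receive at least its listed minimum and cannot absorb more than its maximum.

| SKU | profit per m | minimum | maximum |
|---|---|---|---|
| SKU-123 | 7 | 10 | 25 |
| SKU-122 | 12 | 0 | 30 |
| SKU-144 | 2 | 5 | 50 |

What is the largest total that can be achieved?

Meeting every minimum uses 10+0+5 = 15 m, leaving 55.
Rank by profit per m: SKU-122 12 > SKU-123 7 > SKU-144 2.
Give SKU-122 30 more to hit its cap of 30 ; 25 left.
SKU-123: +15 to 25 (cap) ; 10 left.
SKU-144 has room for 45 more but only 10 remain, so it gets 15.
Total = 7×25 + 12×30 + 2×15 = 565.

565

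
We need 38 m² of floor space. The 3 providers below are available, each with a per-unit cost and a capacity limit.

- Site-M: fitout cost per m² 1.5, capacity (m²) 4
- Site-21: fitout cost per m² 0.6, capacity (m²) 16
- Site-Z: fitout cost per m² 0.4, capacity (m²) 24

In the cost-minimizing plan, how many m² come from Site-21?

Cheapest first:
Site-Z at 0.4: take all 24 m² — 14 still needed.
Site-21 (0.6): take the remaining 14 — done.
Site-M: unused.

14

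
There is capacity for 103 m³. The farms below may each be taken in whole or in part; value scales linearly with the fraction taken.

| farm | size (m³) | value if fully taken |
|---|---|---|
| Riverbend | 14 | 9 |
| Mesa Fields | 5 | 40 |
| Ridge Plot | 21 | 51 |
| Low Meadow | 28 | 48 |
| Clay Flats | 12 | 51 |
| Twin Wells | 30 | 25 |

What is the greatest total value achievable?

219.5

Rank by value-to-size ratio: Mesa Fields 40/5≈8, Clay Flats 51/12≈4.25, Ridge Plot 51/21≈2.43, Low Meadow 48/28≈1.71, Twin Wells 25/30≈0.833, Riverbend 9/14≈0.643.
Take all of Mesa Fields (5 m³, value 40) — 98 m³ left.
Take all of Clay Flats (12 m³, value 51) — 86 m³ left.
All 21 m³ of Ridge Plot fit (value 51) — 65 remain.
Take all of Low Meadow (28 m³, value 48) — 37 m³ left.
All 30 m³ of Twin Wells fit (value 25) — 7 remain.
7 m³ left: a 7/14 share of Riverbend gives 9×7/14 = 4.5.
Total value = 219.5.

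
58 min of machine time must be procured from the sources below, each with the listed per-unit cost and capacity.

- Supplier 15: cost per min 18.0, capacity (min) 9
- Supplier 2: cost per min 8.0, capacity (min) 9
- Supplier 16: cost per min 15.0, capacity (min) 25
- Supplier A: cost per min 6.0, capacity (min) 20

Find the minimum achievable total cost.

639

Use sources in increasing cost order.
Supplier A at 6.0: take all 20 min → 38 still needed.
Take 9 from Supplier 2 at 8.0 → need 29 more.
Take 25 from Supplier 16 at 15.0 → need 4 more.
Supplier 15 (18.0): take the remaining 4 → done.
Cost = 20×6.0 + 9×8.0 + 25×15.0 + 4×18.0 = 639.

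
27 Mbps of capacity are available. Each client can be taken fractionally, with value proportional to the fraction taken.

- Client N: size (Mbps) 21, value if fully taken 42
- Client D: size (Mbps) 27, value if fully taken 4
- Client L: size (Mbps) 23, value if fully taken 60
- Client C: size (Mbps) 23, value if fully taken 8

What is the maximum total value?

68

Sort by value density: Client L 60/23≈2.61, Client N 42/21≈2, Client C 8/23≈0.348, Client D 4/27≈0.148.
Client L: take in full, 23 Mbps for value 60 — 4 left.
4 Mbps left: a 4/21 share of Client N gives 42×4/21 = 8.
Total value = 68.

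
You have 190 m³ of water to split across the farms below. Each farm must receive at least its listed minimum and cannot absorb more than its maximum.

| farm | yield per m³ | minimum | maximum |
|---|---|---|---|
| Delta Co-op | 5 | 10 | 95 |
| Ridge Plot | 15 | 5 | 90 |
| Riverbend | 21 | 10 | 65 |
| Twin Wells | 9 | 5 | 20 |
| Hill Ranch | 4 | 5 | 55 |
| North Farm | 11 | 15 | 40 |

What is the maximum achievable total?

Meeting every minimum uses 10+5+10+5+5+15 = 50 m³, leaving 140.
Order the farms by yield per m³: Riverbend 21 > Ridge Plot 15 > North Farm 11 > Twin Wells 9 > Delta Co-op 5 > Hill Ranch 4.
Give Riverbend 55 more to hit its cap of 65 → 85 left.
Ridge Plot: +85 to 90 (cap) → 0 left.
Total = 5×10 + 15×90 + 21×65 + 9×5 + 4×5 + 11×15 = 2995.

2995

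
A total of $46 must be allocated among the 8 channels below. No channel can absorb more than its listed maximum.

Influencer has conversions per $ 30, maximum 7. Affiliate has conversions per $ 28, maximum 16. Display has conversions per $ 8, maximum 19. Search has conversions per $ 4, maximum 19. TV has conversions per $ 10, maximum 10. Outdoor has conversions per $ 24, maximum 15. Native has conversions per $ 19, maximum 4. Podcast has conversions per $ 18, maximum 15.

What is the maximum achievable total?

Highest conversions per $ first: Influencer 30 > Affiliate 28 > Outdoor 24 > Native 19 > Podcast 18 > TV 10 > Display 8 > Search 4.
Influencer takes 7 to reach its cap of 7 ; 39 left.
Give Affiliate 16 to hit its cap of 16 ; 23 left.
Outdoor: +15 to 15 (cap) ; 8 left.
Native: +4 to 4 (cap) ; 4 left.
Podcast has room for 15 but only 4 remain, so it gets 4.
Total = 30×7 + 28×16 + 24×15 + 19×4 + 18×4 = 1166.

1166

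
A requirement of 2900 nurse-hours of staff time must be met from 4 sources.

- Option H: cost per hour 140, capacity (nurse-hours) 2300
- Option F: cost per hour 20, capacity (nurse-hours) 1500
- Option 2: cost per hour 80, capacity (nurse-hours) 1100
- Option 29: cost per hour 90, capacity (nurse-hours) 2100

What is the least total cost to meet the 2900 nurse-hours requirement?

Fill from the cheapest source first.
Take 1500 from Option F at 20 ; need 1400 more.
Option 2 (80): use full 1100 ; 300 nurse-hours to go.
Take 300 from Option 29 at 90 to finish.
Option H: unused.
Cost = 1500×20 + 1100×80 + 300×90 = 145000.

145000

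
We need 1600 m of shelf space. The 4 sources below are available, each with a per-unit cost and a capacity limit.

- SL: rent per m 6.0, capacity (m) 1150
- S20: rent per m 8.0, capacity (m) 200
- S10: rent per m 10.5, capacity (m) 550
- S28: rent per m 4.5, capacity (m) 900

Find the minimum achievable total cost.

8250

Use sources in increasing cost order.
S28 (4.5): use full 900 — 700 m to go.
SL at 6.0: take 700 of its 1150 — requirement met.
S20, S10: unused.
Cost = 900×4.5 + 700×6.0 = 8250.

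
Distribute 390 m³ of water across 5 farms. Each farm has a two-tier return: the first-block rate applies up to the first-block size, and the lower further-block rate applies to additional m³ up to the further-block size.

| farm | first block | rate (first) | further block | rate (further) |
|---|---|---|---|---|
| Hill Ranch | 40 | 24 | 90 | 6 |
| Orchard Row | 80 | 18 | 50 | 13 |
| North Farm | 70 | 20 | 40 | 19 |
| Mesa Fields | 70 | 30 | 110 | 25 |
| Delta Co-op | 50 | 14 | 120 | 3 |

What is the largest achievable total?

Treat each block as its own option and order by rate: Mesa Fields/tier1 30 > Mesa Fields/tier2 25 > Hill Ranch/tier1 24 > North Farm/tier1 20 > North Farm/tier2 19 > Orchard Row/tier1 18 > Delta Co-op/tier1 14 > Orchard Row/tier2 13 > Hill Ranch/tier2 6 > Delta Co-op/tier2 3.
Fill Mesa Fields tier1 block (70 at 30) — 320 left.
Fill Mesa Fields tier2 block (110 at 25) — 210 left.
Hill Ranch/tier1 (24): +40 — 170 left.
North Farm tier1 at 20: fill all 70 — 100 left.
North Farm/tier2 (19): +40 — 60 left.
Orchard Row/tier1: +60 of 80 at 18; pool empty.
Total = 30×70 + 25×110 + 24×40 + 20×70 + 19×40 + 18×60 = 9050.

9050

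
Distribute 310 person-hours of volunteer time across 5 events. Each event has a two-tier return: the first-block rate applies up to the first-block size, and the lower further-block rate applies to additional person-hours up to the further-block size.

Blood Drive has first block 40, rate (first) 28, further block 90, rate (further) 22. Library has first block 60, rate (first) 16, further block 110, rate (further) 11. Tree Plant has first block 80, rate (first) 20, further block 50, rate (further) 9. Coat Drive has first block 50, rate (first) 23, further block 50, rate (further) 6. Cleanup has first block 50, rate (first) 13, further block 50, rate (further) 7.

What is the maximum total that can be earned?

6650

Rank every tier by rate: Blood Drive/T1 28 > Coat Drive/T1 23 > Blood Drive/T2 22 > Tree Plant/T1 20 > Library/T1 16 > Cleanup/T1 13 > Library/T2 11 > Tree Plant/T2 9 > Cleanup/T2 7 > Coat Drive/T2 6.
Fill Blood Drive T1 block (40 at 28) → 270 left.
Coat Drive/T1 (23): +50 → 220 left.
Fill Blood Drive T2 block (90 at 22) → 130 left.
Tree Plant/T1 (20): +80 → 50 left.
Library T1 at 16: only 50 left, fill 50.
Total = 28×40 + 23×50 + 22×90 + 20×80 + 16×50 = 6650.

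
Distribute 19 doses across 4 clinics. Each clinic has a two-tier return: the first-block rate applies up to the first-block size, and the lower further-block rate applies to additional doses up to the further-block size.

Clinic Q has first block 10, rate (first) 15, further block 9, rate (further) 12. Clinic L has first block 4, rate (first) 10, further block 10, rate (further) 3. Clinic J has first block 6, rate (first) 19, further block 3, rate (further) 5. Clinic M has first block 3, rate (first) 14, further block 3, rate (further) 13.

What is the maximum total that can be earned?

306

Order all 8 blocks by rate: Clinic J/tier1 19 > Clinic Q/tier1 15 > Clinic M/tier1 14 > Clinic M/tier2 13 > Clinic Q/tier2 12 > Clinic L/tier1 10 > Clinic J/tier2 5 > Clinic L/tier2 3.
Clinic J/tier1 (19): +6 ; 13 left.
Fill Clinic Q tier1 block (10 at 15) ; 3 left.
Clinic M tier1 at 14: fill all 3 ; 0 left.
Total = 19×6 + 15×10 + 14×3 = 306.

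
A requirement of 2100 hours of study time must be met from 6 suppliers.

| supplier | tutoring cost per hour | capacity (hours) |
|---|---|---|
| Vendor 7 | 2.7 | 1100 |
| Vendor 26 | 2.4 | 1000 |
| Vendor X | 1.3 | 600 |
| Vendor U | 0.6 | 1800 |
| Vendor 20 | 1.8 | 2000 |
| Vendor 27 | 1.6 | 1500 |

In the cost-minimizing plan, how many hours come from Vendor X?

Use suppliers in increasing cost order.
Vendor U (0.6): use full 1800 ; 300 hours to go.
Vendor X at 1.3: take 300 of its 600 ; requirement met.
Vendor 27, Vendor 20, Vendor 26, Vendor 7: unused.

300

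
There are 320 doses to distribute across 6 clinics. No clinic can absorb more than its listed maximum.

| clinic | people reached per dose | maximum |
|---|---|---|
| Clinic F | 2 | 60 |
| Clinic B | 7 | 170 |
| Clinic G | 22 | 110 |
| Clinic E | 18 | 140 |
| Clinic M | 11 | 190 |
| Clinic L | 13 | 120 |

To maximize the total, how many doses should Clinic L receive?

Order the clinics by people reached per dose: Clinic G 22 > Clinic E 18 > Clinic L 13 > Clinic M 11 > Clinic B 7 > Clinic F 2.
Give Clinic G 110 to hit its cap of 110 ; 210 left.
Clinic E takes 140 to reach its cap of 140 ; 70 left.
Clinic L: +70 (room for 120) → 70. Pool exhausted.

70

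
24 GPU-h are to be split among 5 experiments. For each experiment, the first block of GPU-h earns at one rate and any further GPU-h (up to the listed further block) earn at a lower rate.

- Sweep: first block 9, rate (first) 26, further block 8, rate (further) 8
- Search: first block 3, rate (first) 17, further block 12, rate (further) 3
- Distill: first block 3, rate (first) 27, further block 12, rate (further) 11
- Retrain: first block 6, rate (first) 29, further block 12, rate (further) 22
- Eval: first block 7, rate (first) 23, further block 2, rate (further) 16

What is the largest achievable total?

627

Order all 10 blocks by rate: Retrain/first 29 > Distill/first 27 > Sweep/first 26 > Eval/first 23 > Retrain/second 22 > Search/first 17 > Eval/second 16 > Distill/second 11 > Sweep/second 8 > Search/second 3.
Retrain/first (29): +6 ; 18 left.
Distill/first (27): +3 ; 15 left.
Fill Sweep first block (9 at 26) ; 6 left.
Eval first at 23: only 6 left, fill 6.
Total = 29×6 + 27×3 + 26×9 + 23×6 = 627.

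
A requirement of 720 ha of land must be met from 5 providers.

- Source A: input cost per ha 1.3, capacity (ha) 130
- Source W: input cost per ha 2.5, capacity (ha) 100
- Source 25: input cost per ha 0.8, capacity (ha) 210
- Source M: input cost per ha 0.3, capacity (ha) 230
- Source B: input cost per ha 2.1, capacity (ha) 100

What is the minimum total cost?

Fill from the cheapest provider first.
Source M (0.3): use full 230 — 490 ha to go.
Source 25 at 0.8: take all 210 ha — 280 still needed.
Take 130 from Source A at 1.3 — need 150 more.
Source B (2.1): use full 100 — 50 ha to go.
Source W (2.5): take the remaining 50 — done.
Cost = 230×0.3 + 210×0.8 + 130×1.3 + 100×2.1 + 50×2.5 = 741.

741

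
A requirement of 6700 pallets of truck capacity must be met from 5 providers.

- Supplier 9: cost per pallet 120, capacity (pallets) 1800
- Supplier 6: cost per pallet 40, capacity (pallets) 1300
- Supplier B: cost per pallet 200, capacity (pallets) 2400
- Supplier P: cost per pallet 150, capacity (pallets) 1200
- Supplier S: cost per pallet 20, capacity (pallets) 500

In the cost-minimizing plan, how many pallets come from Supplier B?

1900

Cheapest first:
Take 500 from Supplier S at 20 ; need 6200 more.
Supplier 6 (40): use full 1300 ; 4900 pallets to go.
Take 1800 from Supplier 9 at 120 ; need 3100 more.
Supplier P at 150: take all 1200 pallets ; 1900 still needed.
Take 1900 from Supplier B at 200 to finish.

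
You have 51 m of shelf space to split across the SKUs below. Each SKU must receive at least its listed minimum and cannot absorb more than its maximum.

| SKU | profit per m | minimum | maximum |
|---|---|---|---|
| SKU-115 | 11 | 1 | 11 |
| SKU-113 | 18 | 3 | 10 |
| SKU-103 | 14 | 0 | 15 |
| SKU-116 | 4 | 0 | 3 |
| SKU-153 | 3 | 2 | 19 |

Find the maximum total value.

559

Meeting every minimum uses 1+3+0+0+2 = 6 m, leaving 45.
Order the SKUs by profit per m: SKU-113 18 > SKU-103 14 > SKU-115 11 > SKU-116 4 > SKU-153 3.
SKU-113 takes 7 more to reach its cap of 10 — 38 left.
SKU-103: +15 to 15 (cap) — 23 left.
SKU-115: +10 to 11 (cap) — 13 left.
SKU-116: +3 to 3 (cap) — 10 left.
Only 10 left; SKU-153 takes them to reach 12.
Total = 11×11 + 18×10 + 14×15 + 4×3 + 3×12 = 559.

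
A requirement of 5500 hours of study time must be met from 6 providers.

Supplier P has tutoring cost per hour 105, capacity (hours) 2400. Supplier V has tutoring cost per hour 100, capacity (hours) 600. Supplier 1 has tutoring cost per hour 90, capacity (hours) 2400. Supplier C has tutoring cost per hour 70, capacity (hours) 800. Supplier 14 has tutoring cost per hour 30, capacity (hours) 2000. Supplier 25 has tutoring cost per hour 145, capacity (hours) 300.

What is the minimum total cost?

Fill from the cheapest provider first.
Supplier 14 (30): use full 2000 — 3500 hours to go.
Supplier C at 70: take all 800 hours — 2700 still needed.
Supplier 1 at 90: take all 2400 hours — 300 still needed.
Supplier V (100): take the remaining 300 — done.
Supplier P, Supplier 25: unused.
Cost = 2000×30 + 800×70 + 2400×90 + 300×100 = 362000.

362000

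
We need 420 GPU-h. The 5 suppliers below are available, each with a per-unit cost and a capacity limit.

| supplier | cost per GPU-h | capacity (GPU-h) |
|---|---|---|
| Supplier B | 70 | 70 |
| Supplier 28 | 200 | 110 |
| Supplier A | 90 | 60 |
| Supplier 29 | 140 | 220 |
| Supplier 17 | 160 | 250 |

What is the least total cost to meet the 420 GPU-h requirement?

52300

Cheapest first:
Take 70 from Supplier B at 70 — need 350 more.
Take 60 from Supplier A at 90 — need 290 more.
Take 220 from Supplier 29 at 140 — need 70 more.
Take 70 from Supplier 17 at 160 to finish.
Supplier 28: unused.
Cost = 70×70 + 60×90 + 220×140 + 70×160 = 52300.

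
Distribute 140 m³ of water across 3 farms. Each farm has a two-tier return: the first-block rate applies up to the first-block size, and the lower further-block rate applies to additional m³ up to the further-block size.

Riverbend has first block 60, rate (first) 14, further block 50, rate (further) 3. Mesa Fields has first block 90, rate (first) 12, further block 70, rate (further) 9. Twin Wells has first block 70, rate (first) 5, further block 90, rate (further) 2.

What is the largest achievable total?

Order all 6 blocks by rate: Riverbend/tier1 14 > Mesa Fields/tier1 12 > Mesa Fields/tier2 9 > Twin Wells/tier1 5 > Riverbend/tier2 3 > Twin Wells/tier2 2.
Riverbend/tier1 (14): +60 — 80 left.
Mesa Fields/tier1: +80 of 90 at 12; pool empty.
Total = 14×60 + 12×80 = 1800.

1800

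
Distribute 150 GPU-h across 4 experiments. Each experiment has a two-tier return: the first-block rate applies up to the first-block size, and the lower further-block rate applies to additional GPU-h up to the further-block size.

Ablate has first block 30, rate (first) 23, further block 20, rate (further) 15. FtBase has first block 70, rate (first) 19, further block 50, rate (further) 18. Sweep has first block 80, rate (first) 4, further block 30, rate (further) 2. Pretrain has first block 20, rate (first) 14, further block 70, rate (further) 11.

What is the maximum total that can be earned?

Treat each block as its own option and order by rate: Ablate/tier1 23 > FtBase/tier1 19 > FtBase/tier2 18 > Ablate/tier2 15 > Pretrain/tier1 14 > Pretrain/tier2 11 > Sweep/tier1 4 > Sweep/tier2 2.
Fill Ablate tier1 block (30 at 23) — 120 left.
Fill FtBase tier1 block (70 at 19) — 50 left.
Fill FtBase tier2 block (50 at 18) — 0 left.
Total = 23×30 + 19×70 + 18×50 = 2920.

2920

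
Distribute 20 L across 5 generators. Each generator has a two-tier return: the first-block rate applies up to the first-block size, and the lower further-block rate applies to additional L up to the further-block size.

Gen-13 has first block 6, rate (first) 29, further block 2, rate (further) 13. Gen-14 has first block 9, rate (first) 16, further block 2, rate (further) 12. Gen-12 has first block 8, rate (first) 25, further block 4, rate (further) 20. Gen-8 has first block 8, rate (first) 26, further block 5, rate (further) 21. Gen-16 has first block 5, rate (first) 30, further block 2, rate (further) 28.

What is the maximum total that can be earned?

562

Treat each block as its own option and order by rate: Gen-16/T1 30 > Gen-13/T1 29 > Gen-16/T2 28 > Gen-8/T1 26 > Gen-12/T1 25 > Gen-8/T2 21 > Gen-12/T2 20 > Gen-14/T1 16 > Gen-13/T2 13 > Gen-14/T2 12.
Fill Gen-16 T1 block (5 at 30) — 15 left.
Gen-13 T1 at 29: fill all 6 — 9 left.
Fill Gen-16 T2 block (2 at 28) — 7 left.
7 remain; put them into Gen-8 T1 at 26.
Total = 30×5 + 29×6 + 28×2 + 26×7 = 562.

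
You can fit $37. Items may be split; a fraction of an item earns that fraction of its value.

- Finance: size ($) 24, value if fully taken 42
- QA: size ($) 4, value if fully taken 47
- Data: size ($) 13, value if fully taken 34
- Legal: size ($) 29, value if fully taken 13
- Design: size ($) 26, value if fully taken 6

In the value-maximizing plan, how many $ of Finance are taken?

20

Rank by value-to-size ratio: QA 47/4≈11.8, Data 34/13≈2.62, Finance 42/24≈1.75, Legal 13/29≈0.448, Design 6/26≈0.231.
Take all of QA (4 $, value 47) — 33 $ left.
Data: take in full, 13 $ for value 34 — 20 left.
Only 20 $ remain; take 20/24 of Finance for value 42×20/24 = 35.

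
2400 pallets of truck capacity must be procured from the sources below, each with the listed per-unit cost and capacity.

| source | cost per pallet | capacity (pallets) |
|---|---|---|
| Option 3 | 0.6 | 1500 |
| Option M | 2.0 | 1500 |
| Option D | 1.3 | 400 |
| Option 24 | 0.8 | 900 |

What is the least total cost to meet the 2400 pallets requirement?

1620

Use sources in increasing cost order.
Option 3 (0.6): use full 1500 — 900 pallets to go.
Option 24 (0.8): use full 900 — 0 pallets to go.
Option D, Option M: unused.
Cost = 1500×0.6 + 900×0.8 = 1620.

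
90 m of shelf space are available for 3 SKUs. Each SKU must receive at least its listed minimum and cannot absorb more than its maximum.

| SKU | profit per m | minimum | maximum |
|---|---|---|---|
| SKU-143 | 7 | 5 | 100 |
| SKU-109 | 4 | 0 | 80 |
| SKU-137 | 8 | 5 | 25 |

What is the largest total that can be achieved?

Meeting every minimum uses 5+0+5 = 10 m, leaving 80.
Highest profit per m first: SKU-137 8 > SKU-143 7 > SKU-109 4.
SKU-137 takes 20 more to reach its cap of 25 ; 60 left.
SKU-143: +60 (room for 95) → 65. Pool exhausted.
Total = 7×65 + 8×25 = 655.

655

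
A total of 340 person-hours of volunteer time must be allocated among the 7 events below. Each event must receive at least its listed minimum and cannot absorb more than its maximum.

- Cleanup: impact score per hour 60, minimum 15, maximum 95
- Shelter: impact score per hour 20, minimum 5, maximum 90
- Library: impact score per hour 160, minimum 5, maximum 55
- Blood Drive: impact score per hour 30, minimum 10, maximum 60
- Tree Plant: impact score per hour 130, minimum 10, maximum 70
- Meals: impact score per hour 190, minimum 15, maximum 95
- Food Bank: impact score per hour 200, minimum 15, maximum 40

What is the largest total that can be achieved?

Meeting every minimum uses 15+5+5+10+10+15+15 = 75 person-hours, leaving 265.
Rank by impact score per hour: Food Bank 200 > Meals 190 > Library 160 > Tree Plant 130 > Cleanup 60 > Blood Drive 30 > Shelter 20.
Give Food Bank 25 more to hit its cap of 40 — 240 left.
Meals takes 80 more to reach its cap of 95 — 160 left.
Library: +50 to 55 (cap) — 110 left.
Tree Plant takes 60 more to reach its cap of 70 — 50 left.
Only 50 left; Cleanup takes them to reach 65.
Total = 60×65 + 20×5 + 160×55 + 30×10 + 130×70 + 190×95 + 200×40 = 48250.

48250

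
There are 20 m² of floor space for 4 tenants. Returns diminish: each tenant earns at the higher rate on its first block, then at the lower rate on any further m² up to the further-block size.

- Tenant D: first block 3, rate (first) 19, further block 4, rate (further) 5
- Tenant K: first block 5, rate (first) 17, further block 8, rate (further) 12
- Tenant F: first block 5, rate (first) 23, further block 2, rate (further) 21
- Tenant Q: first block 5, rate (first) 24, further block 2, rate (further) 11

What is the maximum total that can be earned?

Rank every tier by rate: Tenant Q/T1 24 > Tenant F/T1 23 > Tenant F/T2 21 > Tenant D/T1 19 > Tenant K/T1 17 > Tenant K/T2 12 > Tenant Q/T2 11 > Tenant D/T2 5.
Tenant Q T1 at 24: fill all 5 → 15 left.
Tenant F/T1 (23): +5 → 10 left.
Fill Tenant F T2 block (2 at 21) → 8 left.
Tenant D/T1 (19): +3 → 5 left.
Tenant K T1 at 17: fill all 5 → 0 left.
Total = 24×5 + 23×5 + 21×2 + 19×3 + 17×5 = 419.

419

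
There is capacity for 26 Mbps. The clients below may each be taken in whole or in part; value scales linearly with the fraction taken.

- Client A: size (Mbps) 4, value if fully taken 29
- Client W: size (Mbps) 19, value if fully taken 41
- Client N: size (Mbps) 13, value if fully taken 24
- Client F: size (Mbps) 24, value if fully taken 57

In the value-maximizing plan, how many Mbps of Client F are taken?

Rank by value-to-size ratio: Client A 29/4≈7.25, Client F 57/24≈2.38, Client W 41/19≈2.16, Client N 24/13≈1.85.
Take all of Client A (4 Mbps, value 29) → 22 Mbps left.
Only 22 Mbps remain; take 22/24 of Client F for value 57×22/24 = 52.25.

22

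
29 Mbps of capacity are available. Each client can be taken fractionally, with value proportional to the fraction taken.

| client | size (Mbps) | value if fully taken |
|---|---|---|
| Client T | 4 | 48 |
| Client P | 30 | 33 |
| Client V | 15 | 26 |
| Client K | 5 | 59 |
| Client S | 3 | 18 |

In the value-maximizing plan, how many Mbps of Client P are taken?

Rank by value-to-size ratio: Client T 48/4≈12, Client K 59/5≈11.8, Client S 18/3≈6, Client V 26/15≈1.73, Client P 33/30≈1.1.
Take all of Client T (4 Mbps, value 48) — 25 Mbps left.
All 5 Mbps of Client K fit (value 59) — 20 remain.
Client S: take in full, 3 Mbps for value 18 — 17 left.
Client V: take in full, 15 Mbps for value 26 — 2 left.
Fill the last 2 Mbps with part of Client P: 2/30 of it earns 2.2.

2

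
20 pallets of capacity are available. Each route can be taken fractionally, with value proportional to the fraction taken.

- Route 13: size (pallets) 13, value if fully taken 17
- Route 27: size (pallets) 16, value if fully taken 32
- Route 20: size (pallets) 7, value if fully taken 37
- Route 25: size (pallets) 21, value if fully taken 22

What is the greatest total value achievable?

Rank by value-to-size ratio: Route 20 37/7≈5.29, Route 27 32/16≈2, Route 13 17/13≈1.31, Route 25 22/21≈1.05.
Route 20: take in full, 7 pallets for value 37 — 13 left.
13 pallets left: a 13/16 share of Route 27 gives 32×13/16 = 26.
Total value = 63.

63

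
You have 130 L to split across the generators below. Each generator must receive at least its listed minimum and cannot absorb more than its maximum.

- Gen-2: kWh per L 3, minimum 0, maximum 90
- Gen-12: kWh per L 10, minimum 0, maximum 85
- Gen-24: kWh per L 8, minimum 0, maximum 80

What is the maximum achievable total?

1210

Meeting every minimum uses 0+0+0 = 0 L, leaving 130.
Order the generators by kWh per L: Gen-12 10 > Gen-24 8 > Gen-2 3.
Gen-12: +85 to 85 (cap) — 45 left.
Only 45 left; Gen-24 takes them to reach 45.
Total = 10×85 + 8×45 = 1210.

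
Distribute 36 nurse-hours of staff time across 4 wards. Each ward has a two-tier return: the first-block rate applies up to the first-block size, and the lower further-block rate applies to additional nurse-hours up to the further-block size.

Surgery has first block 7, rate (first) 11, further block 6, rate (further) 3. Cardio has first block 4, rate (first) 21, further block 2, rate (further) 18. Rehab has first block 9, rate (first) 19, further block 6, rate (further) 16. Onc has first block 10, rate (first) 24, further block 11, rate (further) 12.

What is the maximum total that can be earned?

687

Order all 8 blocks by rate: Onc/T1 24 > Cardio/T1 21 > Rehab/T1 19 > Cardio/T2 18 > Rehab/T2 16 > Onc/T2 12 > Surgery/T1 11 > Surgery/T2 3.
Onc/T1 (24): +10 → 26 left.
Cardio T1 at 21: fill all 4 → 22 left.
Rehab/T1 (19): +9 → 13 left.
Fill Cardio T2 block (2 at 18) → 11 left.
Rehab/T2 (16): +6 → 5 left.
Onc/T2: +5 of 11 at 12; pool empty.
Total = 24×10 + 21×4 + 19×9 + 18×2 + 16×6 + 12×5 = 687.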